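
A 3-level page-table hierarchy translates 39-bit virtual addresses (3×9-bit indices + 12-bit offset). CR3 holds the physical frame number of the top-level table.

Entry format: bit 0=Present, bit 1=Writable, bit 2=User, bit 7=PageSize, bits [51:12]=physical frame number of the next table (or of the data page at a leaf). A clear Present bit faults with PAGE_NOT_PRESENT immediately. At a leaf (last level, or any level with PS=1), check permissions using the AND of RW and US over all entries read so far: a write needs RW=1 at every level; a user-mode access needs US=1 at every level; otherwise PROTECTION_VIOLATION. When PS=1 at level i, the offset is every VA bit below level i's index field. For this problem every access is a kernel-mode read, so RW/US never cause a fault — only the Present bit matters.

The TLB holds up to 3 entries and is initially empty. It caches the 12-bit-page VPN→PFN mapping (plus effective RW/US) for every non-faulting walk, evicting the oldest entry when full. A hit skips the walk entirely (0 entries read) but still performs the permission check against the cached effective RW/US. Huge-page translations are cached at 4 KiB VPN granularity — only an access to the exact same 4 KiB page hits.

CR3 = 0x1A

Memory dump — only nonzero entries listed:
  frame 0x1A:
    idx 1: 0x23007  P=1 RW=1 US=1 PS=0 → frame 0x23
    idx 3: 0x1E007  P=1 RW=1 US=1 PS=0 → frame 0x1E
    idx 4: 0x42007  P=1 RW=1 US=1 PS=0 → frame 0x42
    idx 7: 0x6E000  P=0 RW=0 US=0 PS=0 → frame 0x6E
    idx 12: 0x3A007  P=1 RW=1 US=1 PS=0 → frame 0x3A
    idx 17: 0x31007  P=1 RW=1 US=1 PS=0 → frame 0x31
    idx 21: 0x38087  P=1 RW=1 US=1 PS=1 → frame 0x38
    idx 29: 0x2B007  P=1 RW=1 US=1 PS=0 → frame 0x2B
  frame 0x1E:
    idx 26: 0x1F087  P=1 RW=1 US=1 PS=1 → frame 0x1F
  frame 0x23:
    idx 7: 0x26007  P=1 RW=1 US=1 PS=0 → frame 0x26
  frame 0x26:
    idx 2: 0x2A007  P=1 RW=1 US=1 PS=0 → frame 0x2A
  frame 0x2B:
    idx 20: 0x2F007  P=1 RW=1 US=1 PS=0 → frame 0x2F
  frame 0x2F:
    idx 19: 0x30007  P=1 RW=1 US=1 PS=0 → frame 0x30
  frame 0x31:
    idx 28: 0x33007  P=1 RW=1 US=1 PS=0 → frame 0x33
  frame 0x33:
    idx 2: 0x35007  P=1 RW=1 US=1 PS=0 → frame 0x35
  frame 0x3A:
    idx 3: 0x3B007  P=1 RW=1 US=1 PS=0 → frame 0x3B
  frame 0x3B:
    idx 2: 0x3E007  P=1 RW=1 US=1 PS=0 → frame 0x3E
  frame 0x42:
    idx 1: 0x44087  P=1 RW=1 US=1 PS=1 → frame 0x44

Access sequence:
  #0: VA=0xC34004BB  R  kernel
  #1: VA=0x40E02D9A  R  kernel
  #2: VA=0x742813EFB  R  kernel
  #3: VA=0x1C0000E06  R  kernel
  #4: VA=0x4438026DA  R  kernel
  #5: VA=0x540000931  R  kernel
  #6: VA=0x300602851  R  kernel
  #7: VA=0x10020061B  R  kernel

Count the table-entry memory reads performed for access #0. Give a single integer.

Trace:
#0 VA=0xC34004BB (r,kernel):
  [0] read 0x1A idx=3: raw=0x1E007 flags P=1 W=1 U=1 S=0
  [1] read 0x1E idx=26: raw=0x1F087 flags P=1 W=1 U=1 S=1
  → PA=0x1F4BB (huge @L1)  (2 entries read)
#1 VA=0x40E02D9A (r,kernel):
  [0] read 0x1A idx=1: raw=0x23007 flags P=1 W=1 U=1 S=0
  [1] read 0x23 idx=7: raw=0x26007 flags P=1 W=1 U=1 S=0
  [2] read 0x26 idx=2: raw=0x2A007 flags P=1 W=1 U=1 S=0
  → PA=0x2AD9A  (3 entries read)
#2 VA=0x742813EFB (r,kernel):
  [0] read 0x1A idx=29: raw=0x2B007 flags P=1 W=1 U=1 S=0
  [1] read 0x2B idx=20: raw=0x2F007 flags P=1 W=1 U=1 S=0
  [2] read 0x2F idx=19: raw=0x30007 flags P=1 W=1 U=1 S=0
  → PA=0x30EFB  (3 entries read)
#3 VA=0x1C0000E06 (r,kernel):
  [0] read 0x1A idx=7: raw=0x6E000 flags P=0 W=0 U=0 S=0
  → PAGE_NOT_PRESENT  (1 entries read)
#4 VA=0x4438026DA (r,kernel):
  [0] read 0x1A idx=17: raw=0x31007 flags P=1 W=1 U=1 S=0
  [1] read 0x31 idx=28: raw=0x33007 flags P=1 W=1 U=1 S=0
  [2] read 0x33 idx=2: raw=0x35007 flags P=1 W=1 U=1 S=0
  → PA=0x356DA  (3 entries read)
#5 VA=0x540000931 (r,kernel):
  [0] read 0x1A idx=21: raw=0x38087 flags P=1 W=1 U=1 S=1
  → PA=0x38931 (huge @L0)  (1 entries read)
#6 VA=0x300602851 (r,kernel):
  [0] read 0x1A idx=12: raw=0x3A007 flags P=1 W=1 U=1 S=0
  [1] read 0x3A idx=3: raw=0x3B007 flags P=1 W=1 U=1 S=0
  [2] read 0x3B idx=2: raw=0x3E007 flags P=1 W=1 U=1 S=0
  → PA=0x3E851  (3 entries read)
#7 VA=0x10020061B (r,kernel):
  [0] read 0x1A idx=4: raw=0x42007 flags P=1 W=1 U=1 S=0
  [1] read 0x42 idx=1: raw=0x44087 flags P=1 W=1 U=1 S=1
  → PA=0x4461B (huge @L1)  (2 entries read)

Entries read for #0: 2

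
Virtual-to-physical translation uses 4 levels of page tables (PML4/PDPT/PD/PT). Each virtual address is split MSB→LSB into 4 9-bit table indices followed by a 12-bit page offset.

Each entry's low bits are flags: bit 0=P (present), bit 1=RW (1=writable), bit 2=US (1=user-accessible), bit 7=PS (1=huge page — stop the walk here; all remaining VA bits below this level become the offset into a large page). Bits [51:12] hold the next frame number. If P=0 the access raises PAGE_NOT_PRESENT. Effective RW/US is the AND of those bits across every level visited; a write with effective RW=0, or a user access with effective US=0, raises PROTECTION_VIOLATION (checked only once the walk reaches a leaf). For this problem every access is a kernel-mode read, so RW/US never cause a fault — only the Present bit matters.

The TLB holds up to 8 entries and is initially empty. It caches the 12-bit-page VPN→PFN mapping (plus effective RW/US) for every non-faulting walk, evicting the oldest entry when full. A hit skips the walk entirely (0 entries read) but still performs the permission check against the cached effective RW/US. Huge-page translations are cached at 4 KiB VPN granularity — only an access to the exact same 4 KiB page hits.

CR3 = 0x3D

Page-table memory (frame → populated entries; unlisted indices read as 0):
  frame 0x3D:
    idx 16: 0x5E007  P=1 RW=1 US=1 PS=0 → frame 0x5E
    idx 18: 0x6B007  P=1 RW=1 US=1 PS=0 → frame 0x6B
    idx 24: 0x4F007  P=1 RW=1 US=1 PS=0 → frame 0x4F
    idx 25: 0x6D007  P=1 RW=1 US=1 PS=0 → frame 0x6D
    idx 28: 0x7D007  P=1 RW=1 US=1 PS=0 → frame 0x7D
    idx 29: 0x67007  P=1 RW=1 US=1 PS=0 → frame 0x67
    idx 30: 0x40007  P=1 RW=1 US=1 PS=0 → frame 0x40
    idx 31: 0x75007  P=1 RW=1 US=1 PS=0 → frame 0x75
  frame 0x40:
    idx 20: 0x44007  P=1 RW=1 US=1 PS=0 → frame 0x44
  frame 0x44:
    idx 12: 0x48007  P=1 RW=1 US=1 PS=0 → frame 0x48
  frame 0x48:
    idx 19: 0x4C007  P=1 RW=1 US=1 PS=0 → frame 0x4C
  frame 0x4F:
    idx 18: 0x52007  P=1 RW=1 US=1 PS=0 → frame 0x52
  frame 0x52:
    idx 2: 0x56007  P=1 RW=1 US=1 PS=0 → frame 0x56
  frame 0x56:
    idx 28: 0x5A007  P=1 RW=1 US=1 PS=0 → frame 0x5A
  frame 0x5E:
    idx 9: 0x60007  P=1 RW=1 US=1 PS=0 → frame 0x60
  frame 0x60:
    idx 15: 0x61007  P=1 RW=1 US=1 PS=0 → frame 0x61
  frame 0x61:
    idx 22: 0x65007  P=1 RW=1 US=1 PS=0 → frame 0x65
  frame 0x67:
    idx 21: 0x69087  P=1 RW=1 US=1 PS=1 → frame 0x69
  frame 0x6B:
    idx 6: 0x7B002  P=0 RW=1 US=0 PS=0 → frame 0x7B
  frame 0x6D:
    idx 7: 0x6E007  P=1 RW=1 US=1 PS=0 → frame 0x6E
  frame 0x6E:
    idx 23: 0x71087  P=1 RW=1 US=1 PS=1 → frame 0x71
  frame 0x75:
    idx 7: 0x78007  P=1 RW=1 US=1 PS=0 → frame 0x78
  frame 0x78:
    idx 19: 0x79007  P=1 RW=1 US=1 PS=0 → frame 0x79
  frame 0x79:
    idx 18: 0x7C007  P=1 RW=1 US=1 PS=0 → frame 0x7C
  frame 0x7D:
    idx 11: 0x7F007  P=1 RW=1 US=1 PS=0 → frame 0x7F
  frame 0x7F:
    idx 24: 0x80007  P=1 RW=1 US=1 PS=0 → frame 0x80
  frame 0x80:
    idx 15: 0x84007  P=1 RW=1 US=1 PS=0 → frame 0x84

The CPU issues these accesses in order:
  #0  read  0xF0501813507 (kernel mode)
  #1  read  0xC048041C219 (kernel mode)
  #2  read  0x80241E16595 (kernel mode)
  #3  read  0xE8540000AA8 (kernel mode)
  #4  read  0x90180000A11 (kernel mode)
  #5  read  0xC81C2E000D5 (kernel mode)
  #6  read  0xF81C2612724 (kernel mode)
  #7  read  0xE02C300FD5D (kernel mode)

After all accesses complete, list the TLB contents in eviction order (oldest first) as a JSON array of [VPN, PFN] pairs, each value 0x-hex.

Trace:
#0 VA=0xF0501813507 (r,kernel):
  L0: frame=0x3D idx=30 entry=0x40007 [P=1 RW=1 US=1 PS=0]
  L1: frame=0x40 idx=20 entry=0x44007 [P=1 RW=1 US=1 PS=0]
  L2: frame=0x44 idx=12 entry=0x48007 [P=1 RW=1 US=1 PS=0]
  L3: frame=0x48 idx=19 entry=0x4C007 [P=1 RW=1 US=1 PS=0]
  → PA=0x4C507  (4 entries read)
#1 VA=0xC048041C219 (r,kernel):
  L0: frame=0x3D idx=24 entry=0x4F007 [P=1 RW=1 US=1 PS=0]
  L1: frame=0x4F idx=18 entry=0x52007 [P=1 RW=1 US=1 PS=0]
  L2: frame=0x52 idx=2 entry=0x56007 [P=1 RW=1 US=1 PS=0]
  L3: frame=0x56 idx=28 entry=0x5A007 [P=1 RW=1 US=1 PS=0]
  → PA=0x5A219  (4 entries read)
#2 VA=0x80241E16595 (r,kernel):
  L0: frame=0x3D idx=16 entry=0x5E007 [P=1 RW=1 US=1 PS=0]
  L1: frame=0x5E idx=9 entry=0x60007 [P=1 RW=1 US=1 PS=0]
  L2: frame=0x60 idx=15 entry=0x61007 [P=1 RW=1 US=1 PS=0]
  L3: frame=0x61 idx=22 entry=0x65007 [P=1 RW=1 US=1 PS=0]
  → PA=0x65595  (4 entries read)
#3 VA=0xE8540000AA8 (r,kernel):
  L0: frame=0x3D idx=29 entry=0x67007 [P=1 RW=1 US=1 PS=0]
  L1: frame=0x67 idx=21 entry=0x69087 [P=1 RW=1 US=1 PS=1]
  → PA=0x69AA8 (huge @L1)  (2 entries read)
#4 VA=0x90180000A11 (r,kernel):
  L0: frame=0x3D idx=18 entry=0x6B007 [P=1 RW=1 US=1 PS=0]
  L1: frame=0x6B idx=6 entry=0x7B002 [P=0 RW=1 US=0 PS=0]
  ⇒ fault: PAGE_NOT_PRESENT  — 2 lookups
#5 VA=0xC81C2E000D5 (r,kernel):
  L0: frame=0x3D idx=25 entry=0x6D007 [P=1 RW=1 US=1 PS=0]
  L1: frame=0x6D idx=7 entry=0x6E007 [P=1 RW=1 US=1 PS=0]
  L2: frame=0x6E idx=23 entry=0x71087 [P=1 RW=1 US=1 PS=1]
  → PA=0x710D5 (huge @L2)  (3 entries read)
#6 VA=0xF81C2612724 (r,kernel):
  L0: frame=0x3D idx=31 entry=0x75007 [P=1 RW=1 US=1 PS=0]
  L1: frame=0x75 idx=7 entry=0x78007 [P=1 RW=1 US=1 PS=0]
  L2: frame=0x78 idx=19 entry=0x79007 [P=1 RW=1 US=1 PS=0]
  L3: frame=0x79 idx=18 entry=0x7C007 [P=1 RW=1 US=1 PS=0]
  → PA=0x7C724  (4 entries read)
#7 VA=0xE02C300FD5D (r,kernel):
  L0: frame=0x3D idx=28 entry=0x7D007 [P=1 RW=1 US=1 PS=0]
  L1: frame=0x7D idx=11 entry=0x7F007 [P=1 RW=1 US=1 PS=0]
  L2: frame=0x7F idx=24 entry=0x80007 [P=1 RW=1 US=1 PS=0]
  L3: frame=0x80 idx=15 entry=0x84007 [P=1 RW=1 US=1 PS=0]
  → PA=0x84D5D  (4 entries read)

TLB: [["0xF0501813", "0x4C"], ["0xC048041C", "0x5A"], ["0x80241E16", "0x65"], ["0xE8540000", "0x69"], ["0xC81C2E00", "0x71"], ["0xF81C2612", "0x7C"], ["0xE02C300F", "0x84"]]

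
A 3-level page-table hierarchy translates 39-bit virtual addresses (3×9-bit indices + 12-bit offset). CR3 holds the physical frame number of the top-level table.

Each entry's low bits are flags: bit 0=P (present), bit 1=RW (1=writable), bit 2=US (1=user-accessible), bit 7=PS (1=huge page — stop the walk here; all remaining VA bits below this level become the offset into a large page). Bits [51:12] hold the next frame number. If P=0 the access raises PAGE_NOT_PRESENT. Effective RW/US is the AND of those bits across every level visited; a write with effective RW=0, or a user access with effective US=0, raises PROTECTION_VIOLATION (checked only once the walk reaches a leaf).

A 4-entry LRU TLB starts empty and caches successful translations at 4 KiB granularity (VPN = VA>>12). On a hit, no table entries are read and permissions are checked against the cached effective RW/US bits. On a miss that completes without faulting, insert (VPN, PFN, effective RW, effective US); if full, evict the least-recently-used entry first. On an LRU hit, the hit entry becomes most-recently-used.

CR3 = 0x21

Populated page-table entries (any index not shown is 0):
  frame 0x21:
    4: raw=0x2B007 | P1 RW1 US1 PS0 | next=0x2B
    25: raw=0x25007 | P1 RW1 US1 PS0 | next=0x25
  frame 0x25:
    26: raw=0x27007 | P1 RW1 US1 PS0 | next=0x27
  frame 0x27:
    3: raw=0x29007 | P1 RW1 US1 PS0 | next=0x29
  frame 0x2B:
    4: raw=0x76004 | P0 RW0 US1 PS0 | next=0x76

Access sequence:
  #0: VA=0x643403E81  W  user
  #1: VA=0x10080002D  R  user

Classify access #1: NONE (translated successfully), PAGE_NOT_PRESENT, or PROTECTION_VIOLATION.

Trace:
#0 VA=0x643403E81 (w,user):
  L0 @0x21[25] → 0x25007  P=1,RW=1,US=1,PS=0
  L1 @0x25[26] → 0x27007  P=1,RW=1,US=1,PS=0
  L2 @0x27[3] → 0x29007  P=1,RW=1,US=1,PS=0
  ⇒ phys 0x29E81  [3 reads]
#1 VA=0x10080002D (r,user):
  L0 @0x21[4] → 0x2B007  P=1,RW=1,US=1,PS=0
  L1 @0x2B[4] → 0x76004  P=0,RW=0,US=1,PS=0
  ⇒ fault: PAGE_NOT_PRESENT  — 2 lookups

Access #1 fault: PAGE_NOT_PRESENT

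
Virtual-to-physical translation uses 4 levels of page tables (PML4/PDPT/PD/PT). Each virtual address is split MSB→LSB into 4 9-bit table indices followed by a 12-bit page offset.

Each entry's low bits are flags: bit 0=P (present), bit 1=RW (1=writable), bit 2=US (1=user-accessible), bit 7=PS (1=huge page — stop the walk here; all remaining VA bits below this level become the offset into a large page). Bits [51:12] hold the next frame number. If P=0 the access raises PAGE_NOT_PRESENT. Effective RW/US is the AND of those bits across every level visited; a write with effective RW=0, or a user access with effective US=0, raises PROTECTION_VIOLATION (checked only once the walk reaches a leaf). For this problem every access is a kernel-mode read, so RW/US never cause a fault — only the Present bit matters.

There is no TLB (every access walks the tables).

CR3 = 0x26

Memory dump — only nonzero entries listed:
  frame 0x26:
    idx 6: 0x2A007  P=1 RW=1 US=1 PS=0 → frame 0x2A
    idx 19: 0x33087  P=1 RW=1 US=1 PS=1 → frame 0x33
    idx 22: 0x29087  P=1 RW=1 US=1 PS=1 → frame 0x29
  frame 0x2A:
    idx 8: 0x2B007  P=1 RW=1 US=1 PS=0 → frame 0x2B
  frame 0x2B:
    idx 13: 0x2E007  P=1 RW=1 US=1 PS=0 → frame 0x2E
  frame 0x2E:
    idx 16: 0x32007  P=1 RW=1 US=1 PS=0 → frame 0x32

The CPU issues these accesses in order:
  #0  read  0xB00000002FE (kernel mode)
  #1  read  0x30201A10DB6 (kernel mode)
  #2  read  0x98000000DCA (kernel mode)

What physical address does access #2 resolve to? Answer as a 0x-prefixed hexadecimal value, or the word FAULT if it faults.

Per-access translation:
#0 VA=0xB00000002FE (r,kernel):
  lvl0: tbl 0x26, slot 22 ⇒ 0x29087 (P1/RW1/US1/PS1)
  ⇒ phys 0x292FE (huge @L0)  [1 reads]
#1 VA=0x30201A10DB6 (r,kernel):
  lvl0: tbl 0x26, slot 6 ⇒ 0x2A007 (P1/RW1/US1/PS0)
  lvl1: tbl 0x2A, slot 8 ⇒ 0x2B007 (P1/RW1/US1/PS0)
  lvl2: tbl 0x2B, slot 13 ⇒ 0x2E007 (P1/RW1/US1/PS0)
  lvl3: tbl 0x2E, slot 16 ⇒ 0x32007 (P1/RW1/US1/PS0)
  ⇒ phys 0x32DB6  [4 reads]
#2 VA=0x98000000DCA (r,kernel):
  lvl0: tbl 0x26, slot 19 ⇒ 0x33087 (P1/RW1/US1/PS1)
  ⇒ phys 0x33DCA (huge @L0)  [1 reads]

Access #2 PA: 0x33DCA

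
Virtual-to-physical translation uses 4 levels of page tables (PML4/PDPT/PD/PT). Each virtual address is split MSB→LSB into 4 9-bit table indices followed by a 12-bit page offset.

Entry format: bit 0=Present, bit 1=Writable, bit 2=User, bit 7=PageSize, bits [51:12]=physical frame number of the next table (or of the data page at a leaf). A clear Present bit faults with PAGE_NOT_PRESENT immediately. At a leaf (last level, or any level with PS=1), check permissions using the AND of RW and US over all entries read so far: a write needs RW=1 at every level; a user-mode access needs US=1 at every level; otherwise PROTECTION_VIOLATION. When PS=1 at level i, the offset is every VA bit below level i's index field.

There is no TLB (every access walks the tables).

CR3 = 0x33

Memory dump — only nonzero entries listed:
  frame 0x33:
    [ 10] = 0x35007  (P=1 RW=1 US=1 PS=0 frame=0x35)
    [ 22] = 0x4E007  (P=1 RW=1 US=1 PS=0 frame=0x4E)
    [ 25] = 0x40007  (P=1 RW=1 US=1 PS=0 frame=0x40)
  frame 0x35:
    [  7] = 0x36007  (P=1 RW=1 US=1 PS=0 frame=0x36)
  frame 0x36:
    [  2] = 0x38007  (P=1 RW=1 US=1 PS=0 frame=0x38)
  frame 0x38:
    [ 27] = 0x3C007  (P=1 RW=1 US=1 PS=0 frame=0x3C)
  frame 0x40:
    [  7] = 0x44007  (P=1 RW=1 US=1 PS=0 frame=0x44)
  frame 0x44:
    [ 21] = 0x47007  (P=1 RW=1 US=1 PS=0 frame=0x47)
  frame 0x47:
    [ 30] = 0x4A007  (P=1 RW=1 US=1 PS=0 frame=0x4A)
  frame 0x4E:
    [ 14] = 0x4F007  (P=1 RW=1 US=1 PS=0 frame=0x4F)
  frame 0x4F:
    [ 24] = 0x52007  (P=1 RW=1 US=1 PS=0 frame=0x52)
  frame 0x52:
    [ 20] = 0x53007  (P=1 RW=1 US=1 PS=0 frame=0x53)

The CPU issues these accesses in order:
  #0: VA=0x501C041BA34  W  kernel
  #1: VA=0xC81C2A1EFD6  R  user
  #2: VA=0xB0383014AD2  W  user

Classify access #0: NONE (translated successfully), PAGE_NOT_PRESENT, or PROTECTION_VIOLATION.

Walk each access:
#0 VA=0x501C041BA34 (w,kernel):
  lvl0: tbl 0x33, slot 10 ⇒ 0x35007 (P1/RW1/US1/PS0)
  lvl1: tbl 0x35, slot 7 ⇒ 0x36007 (P1/RW1/US1/PS0)
  lvl2: tbl 0x36, slot 2 ⇒ 0x38007 (P1/RW1/US1/PS0)
  lvl3: tbl 0x38, slot 27 ⇒ 0x3C007 (P1/RW1/US1/PS0)
  ⇒ phys 0x3CA34  [4 reads]
#1 VA=0xC81C2A1EFD6 (r,user):
  lvl0: tbl 0x33, slot 25 ⇒ 0x40007 (P1/RW1/US1/PS0)
  lvl1: tbl 0x40, slot 7 ⇒ 0x44007 (P1/RW1/US1/PS0)
  lvl2: tbl 0x44, slot 21 ⇒ 0x47007 (P1/RW1/US1/PS0)
  lvl3: tbl 0x47, slot 30 ⇒ 0x4A007 (P1/RW1/US1/PS0)
  ⇒ phys 0x4AFD6  [4 reads]
#2 VA=0xB0383014AD2 (w,user):
  lvl0: tbl 0x33, slot 22 ⇒ 0x4E007 (P1/RW1/US1/PS0)
  lvl1: tbl 0x4E, slot 14 ⇒ 0x4F007 (P1/RW1/US1/PS0)
  lvl2: tbl 0x4F, slot 24 ⇒ 0x52007 (P1/RW1/US1/PS0)
  lvl3: tbl 0x52, slot 20 ⇒ 0x53007 (P1/RW1/US1/PS0)
  ⇒ phys 0x53AD2  [4 reads]

Access #0 fault: NONE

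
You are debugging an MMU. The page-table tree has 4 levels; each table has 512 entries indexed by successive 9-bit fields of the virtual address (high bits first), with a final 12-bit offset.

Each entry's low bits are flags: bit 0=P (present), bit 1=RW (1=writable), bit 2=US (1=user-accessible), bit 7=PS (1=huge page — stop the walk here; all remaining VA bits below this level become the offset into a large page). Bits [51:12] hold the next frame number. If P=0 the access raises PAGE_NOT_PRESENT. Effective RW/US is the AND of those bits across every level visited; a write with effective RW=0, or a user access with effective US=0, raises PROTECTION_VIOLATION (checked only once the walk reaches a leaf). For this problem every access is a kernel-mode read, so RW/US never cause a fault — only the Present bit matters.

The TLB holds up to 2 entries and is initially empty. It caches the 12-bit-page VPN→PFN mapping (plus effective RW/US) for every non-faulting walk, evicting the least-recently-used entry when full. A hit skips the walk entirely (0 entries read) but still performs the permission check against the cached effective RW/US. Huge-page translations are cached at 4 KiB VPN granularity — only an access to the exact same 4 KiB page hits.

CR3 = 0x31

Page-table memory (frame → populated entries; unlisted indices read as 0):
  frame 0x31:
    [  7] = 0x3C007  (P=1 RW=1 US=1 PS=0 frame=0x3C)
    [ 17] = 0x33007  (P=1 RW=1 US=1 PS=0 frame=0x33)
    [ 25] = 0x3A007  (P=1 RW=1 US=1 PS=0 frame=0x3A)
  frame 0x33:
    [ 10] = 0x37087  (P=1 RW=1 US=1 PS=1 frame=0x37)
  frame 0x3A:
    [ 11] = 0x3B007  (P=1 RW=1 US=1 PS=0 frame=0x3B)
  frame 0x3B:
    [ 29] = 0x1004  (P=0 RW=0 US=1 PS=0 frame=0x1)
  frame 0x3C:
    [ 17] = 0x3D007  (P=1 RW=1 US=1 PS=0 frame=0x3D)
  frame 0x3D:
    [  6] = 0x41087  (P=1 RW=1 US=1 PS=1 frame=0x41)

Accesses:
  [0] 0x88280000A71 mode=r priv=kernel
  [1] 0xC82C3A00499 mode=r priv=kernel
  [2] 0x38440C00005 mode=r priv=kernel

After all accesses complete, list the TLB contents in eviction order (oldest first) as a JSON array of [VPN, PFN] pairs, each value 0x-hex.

Walk each access:
#0 VA=0x88280000A71 (r,kernel):
  L0: frame=0x31 idx=17 entry=0x33007 [P=1 RW=1 US=1 PS=0]
  L1: frame=0x33 idx=10 entry=0x37087 [P=1 RW=1 US=1 PS=1]
  ✓ 0x37A71 (huge @L1)  — 2 lookups
#1 VA=0xC82C3A00499 (r,kernel):
  L0: frame=0x31 idx=25 entry=0x3A007 [P=1 RW=1 US=1 PS=0]
  L1: frame=0x3A idx=11 entry=0x3B007 [P=1 RW=1 US=1 PS=0]
  L2: frame=0x3B idx=29 entry=0x1004 [P=0 RW=0 US=1 PS=0]
  ✗ PAGE_NOT_PRESENT  [3 reads]
#2 VA=0x38440C00005 (r,kernel):
  L0: frame=0x31 idx=7 entry=0x3C007 [P=1 RW=1 US=1 PS=0]
  L1: frame=0x3C idx=17 entry=0x3D007 [P=1 RW=1 US=1 PS=0]
  L2: frame=0x3D idx=6 entry=0x41087 [P=1 RW=1 US=1 PS=1]
  ✓ 0x41005 (huge @L2)  — 3 lookups

TLB: [["0x88280000", "0x37"], ["0x38440C00", "0x41"]]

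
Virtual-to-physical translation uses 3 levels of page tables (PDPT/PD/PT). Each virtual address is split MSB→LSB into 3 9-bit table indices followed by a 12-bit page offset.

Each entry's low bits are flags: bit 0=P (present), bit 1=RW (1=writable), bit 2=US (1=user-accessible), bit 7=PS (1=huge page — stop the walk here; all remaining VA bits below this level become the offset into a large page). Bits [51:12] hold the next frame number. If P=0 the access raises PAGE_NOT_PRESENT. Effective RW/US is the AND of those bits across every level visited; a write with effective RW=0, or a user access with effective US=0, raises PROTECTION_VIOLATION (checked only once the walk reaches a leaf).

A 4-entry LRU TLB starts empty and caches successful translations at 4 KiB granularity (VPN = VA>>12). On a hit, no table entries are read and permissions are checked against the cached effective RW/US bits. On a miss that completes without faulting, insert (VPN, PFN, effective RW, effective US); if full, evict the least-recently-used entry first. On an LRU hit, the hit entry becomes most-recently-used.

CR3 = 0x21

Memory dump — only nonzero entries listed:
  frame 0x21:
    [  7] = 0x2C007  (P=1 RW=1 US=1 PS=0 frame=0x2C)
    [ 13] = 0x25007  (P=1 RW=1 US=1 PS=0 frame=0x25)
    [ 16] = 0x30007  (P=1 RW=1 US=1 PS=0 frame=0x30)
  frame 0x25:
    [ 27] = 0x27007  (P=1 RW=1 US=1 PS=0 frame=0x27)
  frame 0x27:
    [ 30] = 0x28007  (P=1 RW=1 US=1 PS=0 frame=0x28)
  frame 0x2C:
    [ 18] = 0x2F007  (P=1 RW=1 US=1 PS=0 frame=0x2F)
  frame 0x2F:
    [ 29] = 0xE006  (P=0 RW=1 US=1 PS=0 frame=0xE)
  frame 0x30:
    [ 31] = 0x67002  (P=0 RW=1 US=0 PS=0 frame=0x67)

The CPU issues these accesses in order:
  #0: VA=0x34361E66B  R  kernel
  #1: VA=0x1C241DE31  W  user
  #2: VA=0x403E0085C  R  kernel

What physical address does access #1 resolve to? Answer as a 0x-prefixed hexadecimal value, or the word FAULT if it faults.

Trace:
#0 VA=0x34361E66B (r,kernel):
  L0: frame=0x21 idx=13 entry=0x25007 [P=1 RW=1 US=1 PS=0]
  L1: frame=0x25 idx=27 entry=0x27007 [P=1 RW=1 US=1 PS=0]
  L2: frame=0x27 idx=30 entry=0x28007 [P=1 RW=1 US=1 PS=0]
  ⇒ phys 0x2866B  [3 reads]
#1 VA=0x1C241DE31 (w,user):
  L0: frame=0x21 idx=7 entry=0x2C007 [P=1 RW=1 US=1 PS=0]
  L1: frame=0x2C idx=18 entry=0x2F007 [P=1 RW=1 US=1 PS=0]
  L2: frame=0x2F idx=29 entry=0xE006 [P=0 RW=1 US=1 PS=0]
  → PAGE_NOT_PRESENT  (3 entries read)
#2 VA=0x403E0085C (r,kernel):
  L0: frame=0x21 idx=16 entry=0x30007 [P=1 RW=1 US=1 PS=0]
  L1: frame=0x30 idx=31 entry=0x67002 [P=0 RW=1 US=0 PS=0]
  → PAGE_NOT_PRESENT  (2 entries read)

Access #1 PA: FAULT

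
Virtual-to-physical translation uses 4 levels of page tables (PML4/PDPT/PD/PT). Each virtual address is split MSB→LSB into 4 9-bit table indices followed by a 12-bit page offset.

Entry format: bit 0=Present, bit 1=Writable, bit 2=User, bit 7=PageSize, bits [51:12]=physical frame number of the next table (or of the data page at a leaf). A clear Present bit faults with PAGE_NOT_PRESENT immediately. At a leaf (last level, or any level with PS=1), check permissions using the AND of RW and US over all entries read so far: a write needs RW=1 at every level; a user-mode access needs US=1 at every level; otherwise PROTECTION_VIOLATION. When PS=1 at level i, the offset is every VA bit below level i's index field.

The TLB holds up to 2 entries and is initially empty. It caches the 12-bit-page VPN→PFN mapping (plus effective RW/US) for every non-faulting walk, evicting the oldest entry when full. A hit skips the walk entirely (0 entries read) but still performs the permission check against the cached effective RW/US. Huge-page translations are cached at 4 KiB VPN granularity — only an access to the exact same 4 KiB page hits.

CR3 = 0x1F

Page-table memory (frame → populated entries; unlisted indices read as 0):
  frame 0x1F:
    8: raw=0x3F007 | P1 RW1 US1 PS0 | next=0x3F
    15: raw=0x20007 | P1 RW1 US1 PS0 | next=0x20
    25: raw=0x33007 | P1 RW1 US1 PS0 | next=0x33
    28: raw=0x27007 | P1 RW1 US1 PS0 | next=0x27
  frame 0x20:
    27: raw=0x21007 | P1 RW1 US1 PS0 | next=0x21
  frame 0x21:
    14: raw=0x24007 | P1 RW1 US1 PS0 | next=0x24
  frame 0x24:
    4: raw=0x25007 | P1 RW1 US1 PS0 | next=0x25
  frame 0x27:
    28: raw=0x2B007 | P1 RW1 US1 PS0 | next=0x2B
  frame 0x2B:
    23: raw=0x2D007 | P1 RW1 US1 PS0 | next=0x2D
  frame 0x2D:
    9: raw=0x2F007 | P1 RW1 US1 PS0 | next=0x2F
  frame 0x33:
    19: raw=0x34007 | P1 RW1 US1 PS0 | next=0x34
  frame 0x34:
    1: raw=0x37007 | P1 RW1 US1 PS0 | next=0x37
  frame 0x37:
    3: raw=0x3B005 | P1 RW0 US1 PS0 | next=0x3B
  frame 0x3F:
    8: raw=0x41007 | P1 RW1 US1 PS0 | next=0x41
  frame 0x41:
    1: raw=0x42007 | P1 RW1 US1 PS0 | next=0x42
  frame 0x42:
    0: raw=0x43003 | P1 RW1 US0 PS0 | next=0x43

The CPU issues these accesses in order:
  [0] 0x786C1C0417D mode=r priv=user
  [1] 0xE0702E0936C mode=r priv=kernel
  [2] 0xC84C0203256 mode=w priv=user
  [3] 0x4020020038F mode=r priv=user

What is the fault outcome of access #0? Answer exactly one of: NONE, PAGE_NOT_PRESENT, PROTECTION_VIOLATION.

Per-access translation:
#0 VA=0x786C1C0417D (r,user):
  L0 @0x1F[15] → 0x20007  P=1,RW=1,US=1,PS=0
  L1 @0x20[27] → 0x21007  P=1,RW=1,US=1,PS=0
  L2 @0x21[14] → 0x24007  P=1,RW=1,US=1,PS=0
  L3 @0x24[4] → 0x25007  P=1,RW=1,US=1,PS=0
  ⇒ phys 0x2517D  [4 reads]
#1 VA=0xE0702E0936C (r,kernel):
  L0 @0x1F[28] → 0x27007  P=1,RW=1,US=1,PS=0
  L1 @0x27[28] → 0x2B007  P=1,RW=1,US=1,PS=0
  L2 @0x2B[23] → 0x2D007  P=1,RW=1,US=1,PS=0
  L3 @0x2D[9] → 0x2F007  P=1,RW=1,US=1,PS=0
  ⇒ phys 0x2F36C  [4 reads]
#2 VA=0xC84C0203256 (w,user):
  L0 @0x1F[25] → 0x33007  P=1,RW=1,US=1,PS=0
  L1 @0x33[19] → 0x34007  P=1,RW=1,US=1,PS=0
  L2 @0x34[1] → 0x37007  P=1,RW=1,US=1,PS=0
  L3 @0x37[3] → 0x3B005  P=1,RW=0,US=1,PS=0
  ⇒ fault: PROTECTION_VIOLATION  — 4 lookups
#3 VA=0x4020020038F (r,user):
  L0 @0x1F[8] → 0x3F007  P=1,RW=1,US=1,PS=0
  L1 @0x3F[8] → 0x41007  P=1,RW=1,US=1,PS=0
  L2 @0x41[1] → 0x42007  P=1,RW=1,US=1,PS=0
  L3 @0x42[0] → 0x43003  P=1,RW=1,US=0,PS=0
  ⇒ fault: PROTECTION_VIOLATION  — 4 lookups

Access #0 fault: NONE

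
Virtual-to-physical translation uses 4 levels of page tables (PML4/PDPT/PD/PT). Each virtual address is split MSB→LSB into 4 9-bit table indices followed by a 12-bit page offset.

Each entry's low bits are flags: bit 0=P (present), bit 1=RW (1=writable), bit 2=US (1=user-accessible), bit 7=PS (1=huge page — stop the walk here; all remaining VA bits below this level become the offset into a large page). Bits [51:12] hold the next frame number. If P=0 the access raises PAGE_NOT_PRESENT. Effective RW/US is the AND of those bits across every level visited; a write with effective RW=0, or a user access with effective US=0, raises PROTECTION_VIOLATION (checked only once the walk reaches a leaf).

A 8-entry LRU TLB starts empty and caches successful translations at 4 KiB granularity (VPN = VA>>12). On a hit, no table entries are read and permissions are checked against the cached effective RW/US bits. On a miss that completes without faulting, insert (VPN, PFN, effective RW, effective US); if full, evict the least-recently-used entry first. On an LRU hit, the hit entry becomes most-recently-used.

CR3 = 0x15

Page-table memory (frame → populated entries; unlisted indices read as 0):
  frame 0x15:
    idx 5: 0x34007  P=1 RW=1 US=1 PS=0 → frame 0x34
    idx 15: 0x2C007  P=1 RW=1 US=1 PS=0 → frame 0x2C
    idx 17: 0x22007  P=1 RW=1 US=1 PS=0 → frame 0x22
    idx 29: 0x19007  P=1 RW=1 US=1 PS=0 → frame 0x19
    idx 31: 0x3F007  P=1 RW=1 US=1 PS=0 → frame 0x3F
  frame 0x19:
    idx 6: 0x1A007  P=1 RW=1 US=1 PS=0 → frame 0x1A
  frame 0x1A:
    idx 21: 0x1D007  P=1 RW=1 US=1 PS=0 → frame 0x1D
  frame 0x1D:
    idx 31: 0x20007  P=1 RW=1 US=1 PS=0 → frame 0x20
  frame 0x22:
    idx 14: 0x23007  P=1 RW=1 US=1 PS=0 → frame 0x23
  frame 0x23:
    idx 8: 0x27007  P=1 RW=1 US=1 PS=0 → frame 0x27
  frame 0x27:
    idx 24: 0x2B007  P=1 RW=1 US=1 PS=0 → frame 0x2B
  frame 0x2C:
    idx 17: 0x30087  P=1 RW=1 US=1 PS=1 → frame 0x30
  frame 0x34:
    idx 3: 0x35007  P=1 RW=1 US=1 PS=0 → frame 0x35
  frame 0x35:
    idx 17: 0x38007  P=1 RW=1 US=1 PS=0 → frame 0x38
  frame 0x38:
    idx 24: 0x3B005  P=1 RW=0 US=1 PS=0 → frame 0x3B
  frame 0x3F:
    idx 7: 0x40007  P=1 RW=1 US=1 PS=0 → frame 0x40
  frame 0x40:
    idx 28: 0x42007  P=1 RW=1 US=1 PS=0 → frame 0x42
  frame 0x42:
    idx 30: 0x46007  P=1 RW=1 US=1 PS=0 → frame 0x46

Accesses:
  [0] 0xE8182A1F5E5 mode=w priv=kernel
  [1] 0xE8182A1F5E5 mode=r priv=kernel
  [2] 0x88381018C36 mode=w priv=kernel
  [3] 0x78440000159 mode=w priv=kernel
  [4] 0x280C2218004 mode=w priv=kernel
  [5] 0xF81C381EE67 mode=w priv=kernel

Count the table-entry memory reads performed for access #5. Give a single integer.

Walk each access:
#0 VA=0xE8182A1F5E5 (w,kernel):
  [0] read 0x15 idx=29: raw=0x19007 flags P=1 W=1 U=1 S=0
  [1] read 0x19 idx=6: raw=0x1A007 flags P=1 W=1 U=1 S=0
  [2] read 0x1A idx=21: raw=0x1D007 flags P=1 W=1 U=1 S=0
  [3] read 0x1D idx=31: raw=0x20007 flags P=1 W=1 U=1 S=0
  ✓ 0x205E5  — 4 lookups
#1 VA=0xE8182A1F5E5 (r,kernel):
  TLB hit vpn=0xE8182A1F → PA=0x205E5
#2 VA=0x88381018C36 (w,kernel):
  [0] read 0x15 idx=17: raw=0x22007 flags P=1 W=1 U=1 S=0
  [1] read 0x22 idx=14: raw=0x23007 flags P=1 W=1 U=1 S=0
  [2] read 0x23 idx=8: raw=0x27007 flags P=1 W=1 U=1 S=0
  [3] read 0x27 idx=24: raw=0x2B007 flags P=1 W=1 U=1 S=0
  ✓ 0x2BC36  — 4 lookups
#3 VA=0x78440000159 (w,kernel):
  [0] read 0x15 idx=15: raw=0x2C007 flags P=1 W=1 U=1 S=0
  [1] read 0x2C idx=17: raw=0x30087 flags P=1 W=1 U=1 S=1
  ✓ 0x30159 (huge @L1)  — 2 lookups
#4 VA=0x280C2218004 (w,kernel):
  [0] read 0x15 idx=5: raw=0x34007 flags P=1 W=1 U=1 S=0
  [1] read 0x34 idx=3: raw=0x35007 flags P=1 W=1 U=1 S=0
  [2] read 0x35 idx=17: raw=0x38007 flags P=1 W=1 U=1 S=0
  [3] read 0x38 idx=24: raw=0x3B005 flags P=1 W=0 U=1 S=0
  ⇒ fault: PROTECTION_VIOLATION  — 4 lookups
#5 VA=0xF81C381EE67 (w,kernel):
  [0] read 0x15 idx=31: raw=0x3F007 flags P=1 W=1 U=1 S=0
  [1] read 0x3F idx=7: raw=0x40007 flags P=1 W=1 U=1 S=0
  [2] read 0x40 idx=28: raw=0x42007 flags P=1 W=1 U=1 S=0
  [3] read 0x42 idx=30: raw=0x46007 flags P=1 W=1 U=1 S=0
  ✓ 0x46E67  — 4 lookups

Entries read for #5: 4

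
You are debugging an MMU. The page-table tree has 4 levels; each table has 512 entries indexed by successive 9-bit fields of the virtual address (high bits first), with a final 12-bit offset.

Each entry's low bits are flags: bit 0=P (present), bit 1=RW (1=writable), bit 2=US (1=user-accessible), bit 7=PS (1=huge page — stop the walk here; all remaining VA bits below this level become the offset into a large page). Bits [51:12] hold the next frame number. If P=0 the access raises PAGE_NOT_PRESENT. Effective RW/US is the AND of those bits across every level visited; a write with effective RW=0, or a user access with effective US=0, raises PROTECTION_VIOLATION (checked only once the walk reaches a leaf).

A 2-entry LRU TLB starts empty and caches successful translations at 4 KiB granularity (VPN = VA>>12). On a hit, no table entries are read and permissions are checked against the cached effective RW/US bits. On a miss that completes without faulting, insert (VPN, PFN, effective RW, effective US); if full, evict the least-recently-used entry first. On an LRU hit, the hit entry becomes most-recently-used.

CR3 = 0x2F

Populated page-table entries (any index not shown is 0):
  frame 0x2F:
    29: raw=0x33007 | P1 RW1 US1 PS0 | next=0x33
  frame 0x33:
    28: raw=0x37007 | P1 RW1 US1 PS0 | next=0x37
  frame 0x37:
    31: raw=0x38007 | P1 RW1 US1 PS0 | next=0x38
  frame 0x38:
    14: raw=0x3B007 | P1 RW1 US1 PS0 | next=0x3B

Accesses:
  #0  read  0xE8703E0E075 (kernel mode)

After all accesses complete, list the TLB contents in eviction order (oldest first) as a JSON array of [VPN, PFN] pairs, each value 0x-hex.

Trace:
#0 VA=0xE8703E0E075 (r,kernel):
  [0] read 0x2F idx=29: raw=0x33007 flags P=1 W=1 U=1 S=0
  [1] read 0x33 idx=28: raw=0x37007 flags P=1 W=1 U=1 S=0
  [2] read 0x37 idx=31: raw=0x38007 flags P=1 W=1 U=1 S=0
  [3] read 0x38 idx=14: raw=0x3B007 flags P=1 W=1 U=1 S=0
  ⇒ phys 0x3B075  [4 reads]

TLB: [["0xE8703E0E", "0x3B"]]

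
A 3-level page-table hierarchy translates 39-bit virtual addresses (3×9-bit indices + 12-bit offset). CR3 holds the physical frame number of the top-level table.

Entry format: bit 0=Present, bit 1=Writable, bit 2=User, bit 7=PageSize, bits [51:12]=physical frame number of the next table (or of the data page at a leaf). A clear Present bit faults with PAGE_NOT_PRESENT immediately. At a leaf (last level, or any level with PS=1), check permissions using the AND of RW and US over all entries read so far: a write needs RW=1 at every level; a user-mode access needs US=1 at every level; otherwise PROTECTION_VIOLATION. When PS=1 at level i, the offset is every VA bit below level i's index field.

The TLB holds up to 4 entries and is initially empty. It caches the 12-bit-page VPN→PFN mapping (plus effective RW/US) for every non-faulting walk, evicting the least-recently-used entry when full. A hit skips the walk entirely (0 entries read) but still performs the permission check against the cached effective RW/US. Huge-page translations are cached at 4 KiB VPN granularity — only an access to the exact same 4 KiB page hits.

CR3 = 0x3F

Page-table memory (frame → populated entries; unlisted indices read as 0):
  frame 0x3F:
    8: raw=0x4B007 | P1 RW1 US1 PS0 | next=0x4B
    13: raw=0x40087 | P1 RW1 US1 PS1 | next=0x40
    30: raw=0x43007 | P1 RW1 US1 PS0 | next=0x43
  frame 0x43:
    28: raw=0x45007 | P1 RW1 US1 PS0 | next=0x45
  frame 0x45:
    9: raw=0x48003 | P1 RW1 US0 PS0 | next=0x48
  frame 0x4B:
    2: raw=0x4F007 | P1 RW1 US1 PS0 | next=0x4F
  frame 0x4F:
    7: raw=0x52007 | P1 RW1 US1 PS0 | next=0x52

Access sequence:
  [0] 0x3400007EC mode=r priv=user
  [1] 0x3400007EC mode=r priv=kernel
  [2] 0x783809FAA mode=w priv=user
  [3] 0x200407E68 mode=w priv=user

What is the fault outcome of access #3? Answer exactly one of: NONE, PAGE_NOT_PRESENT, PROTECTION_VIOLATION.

Per-access translation:
#0 VA=0x3400007EC (r,user):
  [0] read 0x3F idx=13: raw=0x40087 flags P=1 W=1 U=1 S=1
  ✓ 0x407EC (huge @L0)  — 1 lookups
#1 VA=0x3400007EC (r,kernel):
  TLB hit vpn=0x340000 → PA=0x407EC
#2 VA=0x783809FAA (w,user):
  [0] read 0x3F idx=30: raw=0x43007 flags P=1 W=1 U=1 S=0
  [1] read 0x43 idx=28: raw=0x45007 flags P=1 W=1 U=1 S=0
  [2] read 0x45 idx=9: raw=0x48003 flags P=1 W=1 U=0 S=0
  ⇒ fault: PROTECTION_VIOLATION  — 3 lookups
#3 VA=0x200407E68 (w,user):
  [0] read 0x3F idx=8: raw=0x4B007 flags P=1 W=1 U=1 S=0
  [1] read 0x4B idx=2: raw=0x4F007 flags P=1 W=1 U=1 S=0
  [2] read 0x4F idx=7: raw=0x52007 flags P=1 W=1 U=1 S=0
  ✓ 0x52E68  — 3 lookups

Access #3 fault: NONE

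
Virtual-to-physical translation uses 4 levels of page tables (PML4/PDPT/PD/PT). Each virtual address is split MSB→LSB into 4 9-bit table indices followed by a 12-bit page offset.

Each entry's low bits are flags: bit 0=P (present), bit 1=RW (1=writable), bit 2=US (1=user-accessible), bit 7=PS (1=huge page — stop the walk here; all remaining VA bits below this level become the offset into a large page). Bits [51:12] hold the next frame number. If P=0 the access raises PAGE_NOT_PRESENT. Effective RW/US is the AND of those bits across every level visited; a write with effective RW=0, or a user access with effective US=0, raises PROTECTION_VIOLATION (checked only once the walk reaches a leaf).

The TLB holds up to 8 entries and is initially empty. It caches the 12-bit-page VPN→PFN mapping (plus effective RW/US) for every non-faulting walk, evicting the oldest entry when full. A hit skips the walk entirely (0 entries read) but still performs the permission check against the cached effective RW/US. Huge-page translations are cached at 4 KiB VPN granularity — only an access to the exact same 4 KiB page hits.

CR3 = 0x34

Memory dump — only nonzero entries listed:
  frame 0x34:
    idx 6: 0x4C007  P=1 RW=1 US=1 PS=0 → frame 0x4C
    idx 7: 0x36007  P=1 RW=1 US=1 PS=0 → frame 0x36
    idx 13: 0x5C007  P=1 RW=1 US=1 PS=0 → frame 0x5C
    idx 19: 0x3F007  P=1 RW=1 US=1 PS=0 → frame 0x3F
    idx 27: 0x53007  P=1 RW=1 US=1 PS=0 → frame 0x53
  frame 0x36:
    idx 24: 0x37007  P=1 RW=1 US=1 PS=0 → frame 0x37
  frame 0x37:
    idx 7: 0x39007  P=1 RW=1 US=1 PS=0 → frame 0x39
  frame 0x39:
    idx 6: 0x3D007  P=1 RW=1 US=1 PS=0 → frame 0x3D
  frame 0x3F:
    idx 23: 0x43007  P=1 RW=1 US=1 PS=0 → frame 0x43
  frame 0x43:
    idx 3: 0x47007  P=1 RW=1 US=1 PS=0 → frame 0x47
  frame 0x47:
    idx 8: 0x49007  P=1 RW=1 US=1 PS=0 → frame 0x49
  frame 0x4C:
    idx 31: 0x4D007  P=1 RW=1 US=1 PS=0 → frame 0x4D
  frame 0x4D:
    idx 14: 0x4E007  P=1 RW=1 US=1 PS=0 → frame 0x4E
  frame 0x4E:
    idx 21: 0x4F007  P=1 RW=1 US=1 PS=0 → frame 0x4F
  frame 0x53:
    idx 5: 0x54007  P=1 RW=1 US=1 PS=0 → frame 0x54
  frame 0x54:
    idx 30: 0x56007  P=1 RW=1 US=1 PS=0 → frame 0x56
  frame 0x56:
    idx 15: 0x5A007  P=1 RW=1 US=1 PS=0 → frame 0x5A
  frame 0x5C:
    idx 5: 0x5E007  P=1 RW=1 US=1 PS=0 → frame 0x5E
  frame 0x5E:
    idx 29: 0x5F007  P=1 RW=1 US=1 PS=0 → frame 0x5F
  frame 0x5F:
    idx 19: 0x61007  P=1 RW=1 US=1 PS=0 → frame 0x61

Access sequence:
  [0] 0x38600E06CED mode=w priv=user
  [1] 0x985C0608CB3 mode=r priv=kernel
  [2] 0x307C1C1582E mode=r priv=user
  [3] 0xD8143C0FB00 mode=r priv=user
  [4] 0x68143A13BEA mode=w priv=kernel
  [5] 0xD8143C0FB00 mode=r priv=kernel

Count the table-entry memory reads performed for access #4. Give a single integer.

Walk each access:
#0 VA=0x38600E06CED (w,user):
  L0 @0x34[7] → 0x36007  P=1,RW=1,US=1,PS=0
  L1 @0x36[24] → 0x37007  P=1,RW=1,US=1,PS=0
  L2 @0x37[7] → 0x39007  P=1,RW=1,US=1,PS=0
  L3 @0x39[6] → 0x3D007  P=1,RW=1,US=1,PS=0
  ✓ 0x3DCED  — 4 lookups
#1 VA=0x985C0608CB3 (r,kernel):
  L0 @0x34[19] → 0x3F007  P=1,RW=1,US=1,PS=0
  L1 @0x3F[23] → 0x43007  P=1,RW=1,US=1,PS=0
  L2 @0x43[3] → 0x47007  P=1,RW=1,US=1,PS=0
  L3 @0x47[8] → 0x49007  P=1,RW=1,US=1,PS=0
  ✓ 0x49CB3  — 4 lookups
#2 VA=0x307C1C1582E (r,user):
  L0 @0x34[6] → 0x4C007  P=1,RW=1,US=1,PS=0
  L1 @0x4C[31] → 0x4D007  P=1,RW=1,US=1,PS=0
  L2 @0x4D[14] → 0x4E007  P=1,RW=1,US=1,PS=0
  L3 @0x4E[21] → 0x4F007  P=1,RW=1,US=1,PS=0
  ✓ 0x4F82E  — 4 lookups
#3 VA=0xD8143C0FB00 (r,user):
  L0 @0x34[27] → 0x53007  P=1,RW=1,US=1,PS=0
  L1 @0x53[5] → 0x54007  P=1,RW=1,US=1,PS=0
  L2 @0x54[30] → 0x56007  P=1,RW=1,US=1,PS=0
  L3 @0x56[15] → 0x5A007  P=1,RW=1,US=1,PS=0
  ✓ 0x5AB00  — 4 lookups
#4 VA=0x68143A13BEA (w,kernel):
  L0 @0x34[13] → 0x5C007  P=1,RW=1,US=1,PS=0
  L1 @0x5C[5] → 0x5E007  P=1,RW=1,US=1,PS=0
  L2 @0x5E[29] → 0x5F007  P=1,RW=1,US=1,PS=0
  L3 @0x5F[19] → 0x61007  P=1,RW=1,US=1,PS=0
  ✓ 0x61BEA  — 4 lookups
#5 VA=0xD8143C0FB00 (r,kernel):
  TLB hit vpn=0xD8143C0F → PA=0x5AB00

Entries read for #4: 4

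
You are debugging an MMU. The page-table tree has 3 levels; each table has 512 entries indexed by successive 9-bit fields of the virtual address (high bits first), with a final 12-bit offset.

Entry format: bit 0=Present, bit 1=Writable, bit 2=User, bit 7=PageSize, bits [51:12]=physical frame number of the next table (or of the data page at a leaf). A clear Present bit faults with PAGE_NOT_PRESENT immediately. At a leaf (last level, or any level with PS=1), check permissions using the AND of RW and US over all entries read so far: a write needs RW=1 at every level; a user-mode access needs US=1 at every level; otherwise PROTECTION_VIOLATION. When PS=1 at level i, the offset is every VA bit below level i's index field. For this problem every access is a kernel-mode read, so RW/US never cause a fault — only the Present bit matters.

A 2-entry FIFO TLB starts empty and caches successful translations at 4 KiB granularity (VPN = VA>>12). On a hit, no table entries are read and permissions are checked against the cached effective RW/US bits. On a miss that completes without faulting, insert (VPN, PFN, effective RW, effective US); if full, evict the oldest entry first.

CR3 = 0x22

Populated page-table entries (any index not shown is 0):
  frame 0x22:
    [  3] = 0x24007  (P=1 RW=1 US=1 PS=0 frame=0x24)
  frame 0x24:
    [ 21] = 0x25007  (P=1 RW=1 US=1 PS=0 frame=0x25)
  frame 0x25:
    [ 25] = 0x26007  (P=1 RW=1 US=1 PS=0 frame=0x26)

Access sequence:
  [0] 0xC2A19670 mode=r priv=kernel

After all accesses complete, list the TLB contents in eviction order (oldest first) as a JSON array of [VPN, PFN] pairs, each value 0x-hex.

Per-access translation:
#0 VA=0xC2A19670 (r,kernel):
  [0] read 0x22 idx=3: raw=0x24007 flags P=1 W=1 U=1 S=0
  [1] read 0x24 idx=21: raw=0x25007 flags P=1 W=1 U=1 S=0
  [2] read 0x25 idx=25: raw=0x26007 flags P=1 W=1 U=1 S=0
  ✓ 0x26670  — 3 lookups

TLB: [["0xC2A19", "0x26"]]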